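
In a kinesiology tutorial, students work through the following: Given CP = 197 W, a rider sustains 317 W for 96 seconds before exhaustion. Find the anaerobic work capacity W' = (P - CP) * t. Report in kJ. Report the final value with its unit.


Excess power = 317 - 197 = 120 W
Work above CP = 120 * 96 = 11520 J
W' = 11.52 kJ

11.52 kJ


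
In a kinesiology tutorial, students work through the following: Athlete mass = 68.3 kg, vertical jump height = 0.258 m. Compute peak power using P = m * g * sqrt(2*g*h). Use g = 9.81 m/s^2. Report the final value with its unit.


sqrt(2 * 9.81 * 0.258) = sqrt(5.06196) = 2.24988 m/s
P = 68.3 * 9.81 * 2.24988
= 1507.47 W

1507.47 W


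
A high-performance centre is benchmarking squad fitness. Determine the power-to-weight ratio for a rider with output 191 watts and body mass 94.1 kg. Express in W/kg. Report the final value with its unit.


P/W = 191 / 94.1 = 2.03 W/kg

2.03 W/kg


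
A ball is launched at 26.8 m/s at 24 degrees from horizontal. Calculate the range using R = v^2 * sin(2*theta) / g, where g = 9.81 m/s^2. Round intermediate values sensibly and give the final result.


sin(2 * 24) = sin(48) = 0.743145
v^2 = 26.8^2 = 718.24
R = 718.24 * 0.743145 / 9.81
= 54.409 m

54.409 m


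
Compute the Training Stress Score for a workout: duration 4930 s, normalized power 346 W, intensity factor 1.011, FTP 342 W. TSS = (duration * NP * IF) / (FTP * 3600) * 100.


Product = 4930 * 346 * 1.011 = 1724543.58
Base = 342 * 3600 = 1231200
TSS = 1724543.58 / 1231200 * 100 = 140.07

140.07 TSS


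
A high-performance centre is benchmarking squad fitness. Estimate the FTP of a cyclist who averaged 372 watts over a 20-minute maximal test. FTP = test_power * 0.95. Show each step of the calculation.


FTP = 372 * 0.95 = 353.4 W

353.4 W


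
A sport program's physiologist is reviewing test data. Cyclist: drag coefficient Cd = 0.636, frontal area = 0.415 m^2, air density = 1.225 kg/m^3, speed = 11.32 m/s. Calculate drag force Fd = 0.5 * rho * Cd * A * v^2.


v^2 = 11.32^2 = 128.1424
Fd = 0.5 * 1.225 * 0.636 * 0.415 * 128.1424
= 20.716 N

20.716 N


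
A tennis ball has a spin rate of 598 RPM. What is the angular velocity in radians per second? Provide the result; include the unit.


Convert RPM to rad/s: multiply by 2*pi and divide by 60
omega = 598 * 2 * pi / 60
= 62.622 rad/s

62.622 rad/s


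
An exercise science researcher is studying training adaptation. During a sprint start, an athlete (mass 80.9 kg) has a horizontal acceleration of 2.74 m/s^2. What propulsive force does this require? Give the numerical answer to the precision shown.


Propulsive force = mass * acceleration
= 80.9 kg * 2.74 m/s^2
= 221.67 N

221.67 N


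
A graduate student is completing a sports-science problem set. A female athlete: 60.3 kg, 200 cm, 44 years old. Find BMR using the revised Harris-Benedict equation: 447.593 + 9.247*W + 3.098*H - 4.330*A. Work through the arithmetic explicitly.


Intercept = 447.593
Weight contribution = 9.247 * 60.3 = 557.5941
Height contribution = 3.098 * 200 = 619.6
Age contribution = 4.33 * 44 = 190.52
BMR = 447.593 + 557.5941 + 619.6 - 190.52
= 1434.27 kcal/day

1434.27 kcal/day


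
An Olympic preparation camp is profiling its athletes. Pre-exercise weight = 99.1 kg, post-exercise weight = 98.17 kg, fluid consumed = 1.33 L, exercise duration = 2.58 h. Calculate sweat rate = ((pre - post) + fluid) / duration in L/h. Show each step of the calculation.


Weight loss = 99.1 - 98.17 = 0.93 kg (approx L)
Total sweat = 0.93 + 1.33 = 2.26 L
Sweat rate = 2.26 / 2.58 = 0.876 L/h

0.876 L/h


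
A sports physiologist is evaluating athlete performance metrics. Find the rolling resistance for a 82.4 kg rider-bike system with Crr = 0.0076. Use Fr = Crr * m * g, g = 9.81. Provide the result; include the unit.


m * g = 82.4 * 9.81 = 808.344 N
Fr = 0.0076 * 808.344 = 6.143 N

6.143 N


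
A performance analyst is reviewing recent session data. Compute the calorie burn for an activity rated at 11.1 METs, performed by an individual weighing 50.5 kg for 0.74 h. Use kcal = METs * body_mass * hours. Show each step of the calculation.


Product of METs and mass = 11.1 * 50.5 = 560.55
Total kcal = 560.55 * 0.74 = 414.81 kcal

414.81 kcal


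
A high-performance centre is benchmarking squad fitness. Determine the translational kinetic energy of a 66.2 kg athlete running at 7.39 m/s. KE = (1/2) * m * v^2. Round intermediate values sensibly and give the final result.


KE = 0.5 * m * v^2
= 0.5 * 66.2 * 7.39^2
= 0.5 * 66.2 * 54.6121
= 1807.66 J

1807.66 J


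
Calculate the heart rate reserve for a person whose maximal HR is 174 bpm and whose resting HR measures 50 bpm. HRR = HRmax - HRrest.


HRmax = 174 bpm
HRrest = 50 bpm
HRR = 174 - 50 = 124 bpm

124 bpm


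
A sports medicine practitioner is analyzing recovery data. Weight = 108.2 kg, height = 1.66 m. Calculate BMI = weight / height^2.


height^2 = 1.66^2 = 2.7556
BMI = 108.2 / 2.7556 = 39.27 kg/m^2

39.27 kg/m^2


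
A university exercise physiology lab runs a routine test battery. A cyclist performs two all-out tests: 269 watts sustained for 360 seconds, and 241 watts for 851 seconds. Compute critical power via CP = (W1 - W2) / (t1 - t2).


W1 = P1 * t1 = 269 * 360 = 96840 J
W2 = P2 * t2 = 241 * 851 = 205091 J
CP = (96840 - 205091) / (360 - 851)
= 220.47 W

220.47 W


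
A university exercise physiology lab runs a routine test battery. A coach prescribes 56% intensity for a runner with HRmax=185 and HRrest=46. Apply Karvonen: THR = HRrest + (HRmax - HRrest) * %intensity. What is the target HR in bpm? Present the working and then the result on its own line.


Heart rate reserve = 185 - 46 = 139
Intensity fraction = 56 / 100 = 0.56
THR = 46 + 139 * 0.56 = 123.84 bpm

123.84 bpm


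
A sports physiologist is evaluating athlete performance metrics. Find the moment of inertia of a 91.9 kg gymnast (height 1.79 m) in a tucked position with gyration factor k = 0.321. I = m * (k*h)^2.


Radius of gyration = 0.321 * 1.79 = 0.57459 m
I = 91.9 * 0.57459^2
= 91.9 * 0.330154
= 30.341 kg*m^2

30.341 kg*m^2


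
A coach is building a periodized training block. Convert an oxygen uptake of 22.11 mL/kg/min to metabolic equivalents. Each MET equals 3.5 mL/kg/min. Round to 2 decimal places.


One MET = 3.5 mL/kg/min
Number of METs = 22.11 / 3.5
= 6.32 METs

6.32 METs


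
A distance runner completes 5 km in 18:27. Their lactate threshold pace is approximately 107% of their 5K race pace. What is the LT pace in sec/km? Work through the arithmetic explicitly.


Convert to seconds: 18 min 27 s = 1107 s
Pace per km = 1107 / 5 = 221.4 s/km
LT pace = 221.4 * 1.07 = 236.9 s/km

236.9 s/km


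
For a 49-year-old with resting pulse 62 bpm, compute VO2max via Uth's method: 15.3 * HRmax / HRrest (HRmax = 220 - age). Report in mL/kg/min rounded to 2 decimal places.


Step 1: HRmax = 220 - 49 = 171 bpm
Step 2: Ratio = 171 / 62 = 2.7581
Step 3: VO2max = 15.3 * 2.7581 = 42.2 mL/kg/min

42.2 mL/kg/min


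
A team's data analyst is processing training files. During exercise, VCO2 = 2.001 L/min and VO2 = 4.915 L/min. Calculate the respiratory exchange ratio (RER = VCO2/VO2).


RER = VCO2 / VO2
= 2.001 / 4.915
= 0.4071

0.4071


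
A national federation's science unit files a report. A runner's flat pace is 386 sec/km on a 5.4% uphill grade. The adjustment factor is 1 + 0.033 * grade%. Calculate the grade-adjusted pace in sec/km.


Factor = 1 + 0.033 * 5.4 = 1.1782
Adjusted pace = 386 * 1.1782
= 454.79 sec/km

454.79 s/km


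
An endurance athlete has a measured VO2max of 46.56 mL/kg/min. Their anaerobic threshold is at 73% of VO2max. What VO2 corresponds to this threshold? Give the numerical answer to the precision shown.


Anaerobic threshold VO2 = VO2max * 73%
= 46.56 * 0.73
= 33.99 mL/kg/min

33.99 mL/kg/min


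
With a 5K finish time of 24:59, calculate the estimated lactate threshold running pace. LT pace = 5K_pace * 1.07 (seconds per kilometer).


Race duration = 1499 s for 5 km
Average pace = 1499 / 5 = 299.8 s/km
LT pace = 299.8 * 1.07
= 320.79 s/km

320.79 s/km


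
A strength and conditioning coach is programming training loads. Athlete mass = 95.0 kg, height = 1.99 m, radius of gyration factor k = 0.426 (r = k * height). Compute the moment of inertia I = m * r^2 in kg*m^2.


r = k * height = 0.426 * 1.99 = 0.84774 m
r^2 = 0.84774^2 = 0.718663
I = 95.0 * 0.718663 = 68.273 kg*m^2

68.273 kg*m^2


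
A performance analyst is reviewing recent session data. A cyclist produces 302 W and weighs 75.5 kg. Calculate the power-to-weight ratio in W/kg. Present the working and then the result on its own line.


P/W = power / mass
= 302 / 75.5
= 4.0 W/kg

4.0 W/kg


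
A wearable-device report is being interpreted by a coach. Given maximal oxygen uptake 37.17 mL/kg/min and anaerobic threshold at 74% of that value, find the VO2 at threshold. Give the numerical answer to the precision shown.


Percentage as decimal = 0.74
VO2 at AT = 37.17 * 0.74 = 27.51 mL/kg/min

27.51 mL/kg/min


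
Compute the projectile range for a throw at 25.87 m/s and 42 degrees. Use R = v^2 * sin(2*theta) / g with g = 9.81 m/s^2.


Two times the angle = 84 degrees
sin(84) = 0.994522
R = 669.2569 * 0.994522 / 9.81 = 67.848 m

67.848 m


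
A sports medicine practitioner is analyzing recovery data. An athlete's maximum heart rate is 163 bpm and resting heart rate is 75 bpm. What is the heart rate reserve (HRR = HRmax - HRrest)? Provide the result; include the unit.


HRR = HRmax - HRrest
= 163 - 75
= 88 bpm

88 bpm


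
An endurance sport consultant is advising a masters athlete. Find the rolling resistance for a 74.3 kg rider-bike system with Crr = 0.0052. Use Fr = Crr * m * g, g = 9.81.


m * g = 74.3 * 9.81 = 728.883 N
Fr = 0.0052 * 728.883 = 3.79 N

3.79 N


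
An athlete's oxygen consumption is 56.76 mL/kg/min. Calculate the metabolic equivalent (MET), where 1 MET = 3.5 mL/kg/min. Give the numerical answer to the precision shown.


MET = VO2 / 3.5
= 56.76 / 3.5
= 16.22 METs

16.22 METs


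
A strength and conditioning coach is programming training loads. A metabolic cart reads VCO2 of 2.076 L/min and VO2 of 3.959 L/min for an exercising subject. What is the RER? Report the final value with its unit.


RER = VCO2 / VO2 = 2.076 / 3.959 = 0.5244

0.5244


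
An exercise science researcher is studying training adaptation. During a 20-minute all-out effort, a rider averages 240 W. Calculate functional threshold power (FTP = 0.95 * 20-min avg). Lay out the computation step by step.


FTP = 0.95 * 240
= 228.0 W

228.0 W


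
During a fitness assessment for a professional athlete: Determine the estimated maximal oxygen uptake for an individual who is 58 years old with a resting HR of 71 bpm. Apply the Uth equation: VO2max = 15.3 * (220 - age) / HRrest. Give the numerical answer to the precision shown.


HRmax = 220 - 58 = 162
VO2max = 15.3 * (162 / 71)
= 15.3 * 2.2817
= 34.91 mL/kg/min

34.91 mL/kg/min


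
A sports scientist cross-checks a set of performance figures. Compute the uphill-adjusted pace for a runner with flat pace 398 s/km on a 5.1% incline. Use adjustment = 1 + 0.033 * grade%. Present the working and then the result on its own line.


Adjustment factor = 1 + 0.033 * 5.1 = 1.1683
Grade-adjusted pace = 398 * 1.1683 = 464.98 s/km

464.98 s/km


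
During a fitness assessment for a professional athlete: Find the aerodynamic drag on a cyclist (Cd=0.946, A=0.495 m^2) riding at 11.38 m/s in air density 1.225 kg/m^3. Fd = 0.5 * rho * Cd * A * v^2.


Fd = 0.5 * 1.225 * 0.946 * 0.495 * 11.38^2
= 0.5 * 1.225 * 0.946 * 0.495 * 129.5044
= 37.144 N

37.144 N


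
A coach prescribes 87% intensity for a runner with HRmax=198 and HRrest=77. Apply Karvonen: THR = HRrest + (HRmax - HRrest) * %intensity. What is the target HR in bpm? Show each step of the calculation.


Heart rate reserve = 198 - 77 = 121
Intensity fraction = 87 / 100 = 0.87
THR = 77 + 121 * 0.87 = 182.27 bpm

182.27 bpm


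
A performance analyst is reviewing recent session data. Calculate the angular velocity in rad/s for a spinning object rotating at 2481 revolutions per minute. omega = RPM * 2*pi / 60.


omega = RPM * 2*pi / 60
= 2481 * 6.28318531 / 60
= 259.81 rad/s

259.81 rad/s


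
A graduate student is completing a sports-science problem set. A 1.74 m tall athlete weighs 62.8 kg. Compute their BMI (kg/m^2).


height^2 = 3.0276 m^2
BMI = 62.8 / 3.0276 = 20.74 kg/m^2

20.74 kg/m^2


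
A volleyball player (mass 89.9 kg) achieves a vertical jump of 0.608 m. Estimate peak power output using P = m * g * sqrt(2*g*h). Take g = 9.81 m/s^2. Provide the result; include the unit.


2 * g * h = 2 * 9.81 * 0.608 = 11.92896
sqrt(11.92896) = 3.453833 m/s
P = 89.9 * 9.81 * 3.453833 = 3046.0 W

3046.0 W


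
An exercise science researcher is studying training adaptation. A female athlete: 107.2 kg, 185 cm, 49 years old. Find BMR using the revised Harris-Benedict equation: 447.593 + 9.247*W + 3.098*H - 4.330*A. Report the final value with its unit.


Intercept = 447.593
Weight contribution = 9.247 * 107.2 = 991.2784
Height contribution = 3.098 * 185 = 573.13
Age contribution = 4.33 * 49 = 212.17
BMR = 447.593 + 991.2784 + 573.13 - 212.17
= 1799.83 kcal/day

1799.83 kcal/day


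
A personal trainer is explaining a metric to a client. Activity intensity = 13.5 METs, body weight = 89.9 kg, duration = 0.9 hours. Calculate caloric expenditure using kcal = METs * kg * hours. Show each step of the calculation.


kcal = 13.5 * 89.9 * 0.9
= 1213.65 * 0.9
= 1092.29 kcal

1092.29 kcal


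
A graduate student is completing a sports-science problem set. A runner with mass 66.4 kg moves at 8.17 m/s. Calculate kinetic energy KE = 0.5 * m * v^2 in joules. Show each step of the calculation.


v^2 = 8.17^2 = 66.7489
KE = 0.5 * 66.4 * 66.7489
= 2216.06 J

2216.06 J


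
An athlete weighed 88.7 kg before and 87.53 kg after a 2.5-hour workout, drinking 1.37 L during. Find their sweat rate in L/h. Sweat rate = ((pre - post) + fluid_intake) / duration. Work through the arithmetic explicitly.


Body mass change = 1.17 kg
Total sweat loss = 1.17 + 1.37 = 2.54 L
Rate = 2.54 / 2.5 = 1.016 L/h

1.016 L/h


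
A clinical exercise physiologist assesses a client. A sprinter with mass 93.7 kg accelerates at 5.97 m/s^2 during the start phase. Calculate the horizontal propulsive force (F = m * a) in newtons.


F = m * a
= 93.7 * 5.97
= 559.39 N

559.39 N


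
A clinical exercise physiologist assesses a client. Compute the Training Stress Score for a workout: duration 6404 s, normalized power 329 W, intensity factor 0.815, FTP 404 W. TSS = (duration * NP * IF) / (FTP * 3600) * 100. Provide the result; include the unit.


Product = 6404 * 329 * 0.815 = 1717136.54
Base = 404 * 3600 = 1454400
TSS = 1717136.54 / 1454400 * 100 = 118.06

118.06 TSS


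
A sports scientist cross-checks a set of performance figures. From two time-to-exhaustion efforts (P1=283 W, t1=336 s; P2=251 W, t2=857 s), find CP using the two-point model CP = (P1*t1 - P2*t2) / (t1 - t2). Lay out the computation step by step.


Work in trial 1 = 95088 J
Work in trial 2 = 215107 J
Delta work = -120019 J
Delta time = -521 s
CP = -120019 / -521 = 230.36 W

230.36 W


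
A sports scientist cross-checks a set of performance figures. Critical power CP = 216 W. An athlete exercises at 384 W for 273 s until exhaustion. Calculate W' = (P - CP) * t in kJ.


P - CP = 384 - 216 = 168 W
W' = 168 * 273 = 45864 J
= 45864 / 1000 = 45.864 kJ

45.864 kJ


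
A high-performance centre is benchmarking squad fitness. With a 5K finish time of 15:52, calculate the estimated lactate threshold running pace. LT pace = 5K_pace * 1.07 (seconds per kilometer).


Race duration = 952 s for 5 km
Average pace = 952 / 5 = 190.4 s/km
LT pace = 190.4 * 1.07
= 203.73 s/km

203.73 s/km


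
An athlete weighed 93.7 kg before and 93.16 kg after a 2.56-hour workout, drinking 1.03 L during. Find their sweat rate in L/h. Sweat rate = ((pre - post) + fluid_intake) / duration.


Body mass change = 0.54 kg
Total sweat loss = 0.54 + 1.03 = 1.57 L
Rate = 1.57 / 2.56 = 0.613 L/h

0.613 L/h


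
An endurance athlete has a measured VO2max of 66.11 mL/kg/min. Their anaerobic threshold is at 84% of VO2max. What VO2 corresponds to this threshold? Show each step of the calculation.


Anaerobic threshold VO2 = VO2max * 84%
= 66.11 * 0.84
= 55.53 mL/kg/min

55.53 mL/kg/min


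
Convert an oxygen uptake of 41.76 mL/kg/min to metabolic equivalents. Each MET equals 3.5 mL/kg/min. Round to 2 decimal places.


One MET = 3.5 mL/kg/min
Number of METs = 41.76 / 3.5
= 11.93 METs

11.93 METs


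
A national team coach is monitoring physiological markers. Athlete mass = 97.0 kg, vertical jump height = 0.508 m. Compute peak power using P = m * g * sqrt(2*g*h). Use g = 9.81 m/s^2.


sqrt(2 * 9.81 * 0.508) = sqrt(9.96696) = 3.157049 m/s
P = 97.0 * 9.81 * 3.157049
= 3004.15 W

3004.15 W


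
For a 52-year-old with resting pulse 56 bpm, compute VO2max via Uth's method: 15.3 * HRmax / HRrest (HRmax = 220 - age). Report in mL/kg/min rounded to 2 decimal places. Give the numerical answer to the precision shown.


Step 1: HRmax = 220 - 52 = 168 bpm
Step 2: Ratio = 168 / 56 = 3.0
Step 3: VO2max = 15.3 * 3.0 = 45.9 mL/kg/min

45.9 mL/kg/min


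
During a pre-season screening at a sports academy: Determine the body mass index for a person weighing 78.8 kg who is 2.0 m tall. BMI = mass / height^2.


BMI = mass / height^2
= 78.8 / 2.0^2
= 78.8 / 4.0
= 19.7 kg/m^2

19.7 kg/m^2


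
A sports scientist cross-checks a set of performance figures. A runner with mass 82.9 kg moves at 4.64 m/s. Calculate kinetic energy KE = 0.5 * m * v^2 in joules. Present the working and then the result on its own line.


v^2 = 4.64^2 = 21.5296
KE = 0.5 * 82.9 * 21.5296
= 892.4 J

892.4 J


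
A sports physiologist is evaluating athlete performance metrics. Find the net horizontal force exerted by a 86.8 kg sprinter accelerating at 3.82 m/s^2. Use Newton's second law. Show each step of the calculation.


Newton's second law: F = m * a
F = 86.8 * 3.82 = 331.58 N

331.58 N


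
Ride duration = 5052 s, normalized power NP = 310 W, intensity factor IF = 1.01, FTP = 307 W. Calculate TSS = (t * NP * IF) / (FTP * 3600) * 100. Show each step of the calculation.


Numerator = 5052 * 310 * 1.01 = 1581781.2
Denominator = 307 * 3600 = 1105200
TSS = 1581781.2 / 1105200 * 100
= 143.12

143.12 TSS


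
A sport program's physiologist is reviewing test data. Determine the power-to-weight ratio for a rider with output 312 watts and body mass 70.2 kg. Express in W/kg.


P/W = 312 / 70.2 = 4.444 W/kg

4.444 W/kg


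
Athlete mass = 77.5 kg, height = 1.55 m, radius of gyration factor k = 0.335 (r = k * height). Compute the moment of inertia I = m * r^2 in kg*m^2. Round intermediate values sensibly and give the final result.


r = k * height = 0.335 * 1.55 = 0.51925 m
r^2 = 0.51925^2 = 0.269621
I = 77.5 * 0.269621 = 20.896 kg*m^2

20.896 kg*m^2


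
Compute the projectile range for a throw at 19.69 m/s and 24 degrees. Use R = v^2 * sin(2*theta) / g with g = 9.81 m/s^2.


Two times the angle = 48 degrees
sin(48) = 0.743145
R = 387.6961 * 0.743145 / 9.81 = 29.369 m

29.369 m


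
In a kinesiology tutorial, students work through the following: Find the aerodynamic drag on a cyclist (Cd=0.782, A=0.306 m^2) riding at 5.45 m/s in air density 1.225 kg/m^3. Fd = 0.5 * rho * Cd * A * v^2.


Fd = 0.5 * 1.225 * 0.782 * 0.306 * 5.45^2
= 0.5 * 1.225 * 0.782 * 0.306 * 29.7025
= 4.353 N

4.353 N


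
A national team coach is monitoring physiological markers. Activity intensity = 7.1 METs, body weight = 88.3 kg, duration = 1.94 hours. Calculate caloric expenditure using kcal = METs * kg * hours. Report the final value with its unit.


kcal = 7.1 * 88.3 * 1.94
= 626.93 * 1.94
= 1216.24 kcal

1216.24 kcal


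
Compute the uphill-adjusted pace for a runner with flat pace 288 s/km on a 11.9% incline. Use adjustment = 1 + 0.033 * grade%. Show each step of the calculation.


Adjustment factor = 1 + 0.033 * 11.9 = 1.3927
Grade-adjusted pace = 288 * 1.3927 = 401.1 s/km

401.1 s/km


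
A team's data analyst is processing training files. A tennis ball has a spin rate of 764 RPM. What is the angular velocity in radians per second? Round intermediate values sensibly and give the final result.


Convert RPM to rad/s: multiply by 2*pi and divide by 60
omega = 764 * 2 * pi / 60
= 80.006 rad/s

80.006 rad/s


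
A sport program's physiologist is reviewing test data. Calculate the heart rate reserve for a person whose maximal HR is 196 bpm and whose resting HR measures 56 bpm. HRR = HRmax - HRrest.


HRmax = 196 bpm
HRrest = 56 bpm
HRR = 196 - 56 = 140 bpm

140 bpm


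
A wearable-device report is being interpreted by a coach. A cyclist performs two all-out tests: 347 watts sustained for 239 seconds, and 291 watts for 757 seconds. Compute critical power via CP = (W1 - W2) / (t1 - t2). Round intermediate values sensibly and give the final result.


W1 = P1 * t1 = 347 * 239 = 82933 J
W2 = P2 * t2 = 291 * 757 = 220287 J
CP = (82933 - 220287) / (239 - 757)
= 265.16 W

265.16 W


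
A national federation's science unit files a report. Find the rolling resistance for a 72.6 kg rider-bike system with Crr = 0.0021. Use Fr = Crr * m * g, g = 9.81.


m * g = 72.6 * 9.81 = 712.206 N
Fr = 0.0021 * 712.206 = 1.496 N

1.496 N


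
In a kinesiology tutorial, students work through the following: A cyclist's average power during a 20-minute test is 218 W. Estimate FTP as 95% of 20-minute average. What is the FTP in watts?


FTP = 20-min power * 0.95
= 218 * 0.95
= 207.1 W

207.1 W


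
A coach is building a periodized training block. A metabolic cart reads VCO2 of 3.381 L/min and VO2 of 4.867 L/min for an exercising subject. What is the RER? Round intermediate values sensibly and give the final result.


RER = VCO2 / VO2 = 3.381 / 4.867 = 0.6947

0.6947


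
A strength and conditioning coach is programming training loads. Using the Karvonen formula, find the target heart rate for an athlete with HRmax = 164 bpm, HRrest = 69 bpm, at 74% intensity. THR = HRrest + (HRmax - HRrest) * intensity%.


HRR = 164 - 69 = 95
THR = 69 + 95 * 0.74
= 69 + 70.3
= 139.3 bpm

139.3 bpm


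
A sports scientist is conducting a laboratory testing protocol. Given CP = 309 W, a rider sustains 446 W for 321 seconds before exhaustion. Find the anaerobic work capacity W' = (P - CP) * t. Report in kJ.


Excess power = 446 - 309 = 137 W
Work above CP = 137 * 321 = 43977 J
W' = 43.977 kJ

43.977 kJ


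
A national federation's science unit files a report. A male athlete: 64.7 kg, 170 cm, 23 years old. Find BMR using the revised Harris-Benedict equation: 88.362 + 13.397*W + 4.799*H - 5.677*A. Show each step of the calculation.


Intercept = 88.362
Weight contribution = 13.397 * 64.7 = 866.7859
Height contribution = 4.799 * 170 = 815.83
Age contribution = 5.677 * 23 = 130.571
BMR = 88.362 + 866.7859 + 815.83 - 130.571
= 1640.41 kcal/day

1640.41 kcal/day


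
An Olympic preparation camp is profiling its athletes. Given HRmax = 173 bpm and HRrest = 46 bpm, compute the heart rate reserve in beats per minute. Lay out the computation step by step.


Heart rate reserve = maximum HR minus resting HR
HRR = 173 - 46 = 127 bpm

127 bpm


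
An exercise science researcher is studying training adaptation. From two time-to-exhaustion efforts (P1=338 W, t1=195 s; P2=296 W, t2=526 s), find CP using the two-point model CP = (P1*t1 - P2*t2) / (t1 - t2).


Work in trial 1 = 65910 J
Work in trial 2 = 155696 J
Delta work = -89786 J
Delta time = -331 s
CP = -89786 / -331 = 271.26 W

271.26 W


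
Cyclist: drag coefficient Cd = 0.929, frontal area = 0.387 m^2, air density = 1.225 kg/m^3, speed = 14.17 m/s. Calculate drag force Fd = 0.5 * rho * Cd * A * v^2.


v^2 = 14.17^2 = 200.7889
Fd = 0.5 * 1.225 * 0.929 * 0.387 * 200.7889
= 44.215 N

44.215 N


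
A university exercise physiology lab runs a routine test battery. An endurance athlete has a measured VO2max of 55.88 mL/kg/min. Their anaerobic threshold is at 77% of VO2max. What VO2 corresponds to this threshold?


Anaerobic threshold VO2 = VO2max * 77%
= 55.88 * 0.77
= 43.03 mL/kg/min

43.03 mL/kg/min


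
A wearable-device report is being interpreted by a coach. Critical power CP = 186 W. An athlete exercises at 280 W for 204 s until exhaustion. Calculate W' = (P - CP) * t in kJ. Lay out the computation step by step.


P - CP = 280 - 186 = 94 W
W' = 94 * 204 = 19176 J
= 19176 / 1000 = 19.176 kJ

19.176 kJ


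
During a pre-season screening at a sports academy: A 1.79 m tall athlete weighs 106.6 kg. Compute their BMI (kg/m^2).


height^2 = 3.2041 m^2
BMI = 106.6 / 3.2041 = 33.27 kg/m^2

33.27 kg/m^2


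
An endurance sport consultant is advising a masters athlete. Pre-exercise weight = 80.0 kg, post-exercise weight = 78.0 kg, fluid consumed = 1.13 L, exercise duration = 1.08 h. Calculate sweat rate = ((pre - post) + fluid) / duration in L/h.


Weight loss = 80.0 - 78.0 = 2.0 kg (approx L)
Total sweat = 2.0 + 1.13 = 3.13 L
Sweat rate = 3.13 / 1.08 = 2.898 L/h

2.898 L/h


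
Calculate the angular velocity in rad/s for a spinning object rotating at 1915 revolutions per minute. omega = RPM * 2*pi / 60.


omega = RPM * 2*pi / 60
= 1915 * 6.28318531 / 60
= 200.538 rad/s

200.538 rad/s


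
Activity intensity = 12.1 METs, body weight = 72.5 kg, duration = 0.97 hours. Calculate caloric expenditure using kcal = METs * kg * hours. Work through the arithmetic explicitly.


kcal = 12.1 * 72.5 * 0.97
= 877.25 * 0.97
= 850.93 kcal

850.93 kcal


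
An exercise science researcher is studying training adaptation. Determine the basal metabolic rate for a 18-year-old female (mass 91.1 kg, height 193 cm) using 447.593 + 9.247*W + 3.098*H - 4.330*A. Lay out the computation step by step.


BMR = 447.593 + 9.247*91.1 + 3.098*193 - 4.330*18
= 1809.97 kcal/day

1809.97 kcal/day


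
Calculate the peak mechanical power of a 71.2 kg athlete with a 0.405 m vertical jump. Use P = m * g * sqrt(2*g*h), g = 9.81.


First, sqrt(2gh) = sqrt(2 * 9.81 * 0.405)
= sqrt(7.9461) = 2.818883 m/s
Power = 71.2 * 9.81 * 2.818883 = 1968.91 W

1968.91 W


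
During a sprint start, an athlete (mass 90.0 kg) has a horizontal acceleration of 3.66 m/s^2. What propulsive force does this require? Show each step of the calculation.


Propulsive force = mass * acceleration
= 90.0 kg * 3.66 m/s^2
= 329.4 N

329.4 N


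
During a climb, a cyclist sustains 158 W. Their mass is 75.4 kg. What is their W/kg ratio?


Power-to-weight = 158 W / 75.4 kg
= 2.095 W/kg

2.095 W/kg


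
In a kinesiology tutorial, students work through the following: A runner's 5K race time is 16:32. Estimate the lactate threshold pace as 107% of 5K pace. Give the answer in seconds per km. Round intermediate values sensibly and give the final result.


Total race time = 16*60 + 32 = 992 seconds
5K pace = 992 / 5 = 198.4 sec/km
LT pace = 198.4 * 1.07 = 212.29 sec/km

212.29 s/km


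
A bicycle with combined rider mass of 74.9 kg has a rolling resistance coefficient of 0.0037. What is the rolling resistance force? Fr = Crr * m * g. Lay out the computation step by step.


Fr = 0.0037 * 74.9 * 9.81
= 0.27713 * 9.81
= 2.719 N

2.719 N


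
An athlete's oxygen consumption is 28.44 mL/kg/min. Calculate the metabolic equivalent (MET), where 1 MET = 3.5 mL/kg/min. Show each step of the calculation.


MET = VO2 / 3.5
= 28.44 / 3.5
= 8.13 METs

8.13 METs


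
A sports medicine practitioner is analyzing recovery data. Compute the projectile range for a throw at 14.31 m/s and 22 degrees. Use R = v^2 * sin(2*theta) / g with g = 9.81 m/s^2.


Two times the angle = 44 degrees
sin(44) = 0.694658
R = 204.7761 * 0.694658 / 9.81 = 14.5 m

14.5 m


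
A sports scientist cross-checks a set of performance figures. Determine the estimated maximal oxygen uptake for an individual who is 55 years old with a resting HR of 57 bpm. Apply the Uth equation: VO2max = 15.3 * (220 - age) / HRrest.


HRmax = 220 - 55 = 165
VO2max = 15.3 * (165 / 57)
= 15.3 * 2.8947
= 44.29 mL/kg/min

44.29 mL/kg/min


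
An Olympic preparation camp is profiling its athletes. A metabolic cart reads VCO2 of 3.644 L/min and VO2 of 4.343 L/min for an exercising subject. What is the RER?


RER = VCO2 / VO2 = 3.644 / 4.343 = 0.8391

0.8391


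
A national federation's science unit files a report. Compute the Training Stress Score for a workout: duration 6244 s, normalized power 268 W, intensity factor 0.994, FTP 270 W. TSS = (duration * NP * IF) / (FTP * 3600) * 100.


Product = 6244 * 268 * 0.994 = 1663351.648
Base = 270 * 3600 = 972000
TSS = 1663351.648 / 972000 * 100 = 171.13

171.13 TSS


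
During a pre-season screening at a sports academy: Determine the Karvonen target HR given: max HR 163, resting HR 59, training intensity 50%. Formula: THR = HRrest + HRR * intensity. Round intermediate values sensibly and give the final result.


HRR = HRmax - HRrest = 163 - 59 = 104
THR = 59 + 104 * 0.5
= 111.0 bpm

111.0 bpm


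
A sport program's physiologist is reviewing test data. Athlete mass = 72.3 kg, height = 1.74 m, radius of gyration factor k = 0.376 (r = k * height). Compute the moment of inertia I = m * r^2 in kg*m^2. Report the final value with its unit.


r = k * height = 0.376 * 1.74 = 0.65424 m
r^2 = 0.65424^2 = 0.42803
I = 72.3 * 0.42803 = 30.947 kg*m^2

30.947 kg*m^2


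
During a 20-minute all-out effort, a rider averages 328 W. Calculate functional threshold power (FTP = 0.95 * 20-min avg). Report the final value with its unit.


FTP = 0.95 * 328
= 311.6 W

311.6 W


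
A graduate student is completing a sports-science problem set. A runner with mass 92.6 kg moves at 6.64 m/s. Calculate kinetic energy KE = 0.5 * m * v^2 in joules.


v^2 = 6.64^2 = 44.0896
KE = 0.5 * 92.6 * 44.0896
= 2041.35 J

2041.35 J


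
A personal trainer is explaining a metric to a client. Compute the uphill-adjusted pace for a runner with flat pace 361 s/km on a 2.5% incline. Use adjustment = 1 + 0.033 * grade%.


Adjustment factor = 1 + 0.033 * 2.5 = 1.0825
Grade-adjusted pace = 361 * 1.0825 = 390.78 s/km

390.78 s/km


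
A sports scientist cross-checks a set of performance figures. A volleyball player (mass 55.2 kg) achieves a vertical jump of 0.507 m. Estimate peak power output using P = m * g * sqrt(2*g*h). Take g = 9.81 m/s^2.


2 * g * h = 2 * 9.81 * 0.507 = 9.94734
sqrt(9.94734) = 3.15394 m/s
P = 55.2 * 9.81 * 3.15394 = 1707.9 W

1707.9 W


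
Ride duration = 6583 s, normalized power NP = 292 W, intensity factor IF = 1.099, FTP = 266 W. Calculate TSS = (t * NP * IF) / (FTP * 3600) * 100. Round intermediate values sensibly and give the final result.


Numerator = 6583 * 292 * 1.099 = 2112537.364
Denominator = 266 * 3600 = 957600
TSS = 2112537.364 / 957600 * 100
= 220.61

220.61 TSS


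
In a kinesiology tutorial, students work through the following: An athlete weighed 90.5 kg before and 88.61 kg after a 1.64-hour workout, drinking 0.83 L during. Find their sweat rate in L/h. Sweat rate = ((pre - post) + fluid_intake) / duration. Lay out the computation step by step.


Body mass change = 1.89 kg
Total sweat loss = 1.89 + 0.83 = 2.72 L
Rate = 2.72 / 1.64 = 1.659 L/h

1.659 L/h


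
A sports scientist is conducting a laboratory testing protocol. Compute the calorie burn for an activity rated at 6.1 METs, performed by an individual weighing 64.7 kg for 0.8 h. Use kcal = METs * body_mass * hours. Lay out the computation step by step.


Product of METs and mass = 6.1 * 64.7 = 394.67
Total kcal = 394.67 * 0.8 = 315.74 kcal

315.74 kcal


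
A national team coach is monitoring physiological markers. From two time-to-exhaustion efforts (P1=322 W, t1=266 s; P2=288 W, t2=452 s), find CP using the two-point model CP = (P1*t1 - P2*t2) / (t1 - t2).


Work in trial 1 = 85652 J
Work in trial 2 = 130176 J
Delta work = -44524 J
Delta time = -186 s
CP = -44524 / -186 = 239.38 W

239.38 W


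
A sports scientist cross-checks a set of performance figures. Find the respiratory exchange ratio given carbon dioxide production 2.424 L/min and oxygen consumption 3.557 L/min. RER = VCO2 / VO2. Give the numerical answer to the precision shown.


VCO2 = 2.424 L/min
VO2 = 3.557 L/min
RER = 2.424 / 3.557 = 0.6815

0.6815


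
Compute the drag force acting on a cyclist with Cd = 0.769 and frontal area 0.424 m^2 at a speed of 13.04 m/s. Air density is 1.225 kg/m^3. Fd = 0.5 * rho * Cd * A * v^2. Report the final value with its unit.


Step 1: v^2 = 170.0416
Step 2: Fd = 0.5 * 1.225 * 0.769 * 0.424 * 170.0416
= 33.959 N

33.959 N


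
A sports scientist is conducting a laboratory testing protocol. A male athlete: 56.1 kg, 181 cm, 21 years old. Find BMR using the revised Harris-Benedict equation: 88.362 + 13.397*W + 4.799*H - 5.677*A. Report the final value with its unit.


Intercept = 88.362
Weight contribution = 13.397 * 56.1 = 751.5717
Height contribution = 4.799 * 181 = 868.619
Age contribution = 5.677 * 21 = 119.217
BMR = 88.362 + 751.5717 + 868.619 - 119.217
= 1589.34 kcal/day

1589.34 kcal/day


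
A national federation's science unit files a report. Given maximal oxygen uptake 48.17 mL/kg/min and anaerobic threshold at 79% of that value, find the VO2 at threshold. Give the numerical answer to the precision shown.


Percentage as decimal = 0.79
VO2 at AT = 48.17 * 0.79 = 38.05 mL/kg/min

38.05 mL/kg/min


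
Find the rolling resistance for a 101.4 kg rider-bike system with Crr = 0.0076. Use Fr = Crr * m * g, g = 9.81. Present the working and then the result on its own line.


m * g = 101.4 * 9.81 = 994.734 N
Fr = 0.0076 * 994.734 = 7.56 N

7.56 N


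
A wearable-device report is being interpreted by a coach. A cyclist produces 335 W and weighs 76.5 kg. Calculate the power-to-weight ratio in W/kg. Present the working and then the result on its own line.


P/W = power / mass
= 335 / 76.5
= 4.379 W/kg

4.379 W/kg


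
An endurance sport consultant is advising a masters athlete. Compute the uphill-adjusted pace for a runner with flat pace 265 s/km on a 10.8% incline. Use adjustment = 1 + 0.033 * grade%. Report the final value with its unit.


Adjustment factor = 1 + 0.033 * 10.8 = 1.3564
Grade-adjusted pace = 265 * 1.3564 = 359.45 s/km

359.45 s/km


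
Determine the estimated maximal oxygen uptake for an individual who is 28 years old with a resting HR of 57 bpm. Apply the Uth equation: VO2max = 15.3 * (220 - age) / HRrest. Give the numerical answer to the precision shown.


HRmax = 220 - 28 = 192
VO2max = 15.3 * (192 / 57)
= 15.3 * 3.3684
= 51.54 mL/kg/min

51.54 mL/kg/min


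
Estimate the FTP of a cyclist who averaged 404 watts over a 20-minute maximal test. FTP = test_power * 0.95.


FTP = 404 * 0.95 = 383.8 W

383.8 W


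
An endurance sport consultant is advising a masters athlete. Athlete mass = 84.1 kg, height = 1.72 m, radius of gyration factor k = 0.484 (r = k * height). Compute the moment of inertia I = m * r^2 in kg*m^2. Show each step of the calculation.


r = k * height = 0.484 * 1.72 = 0.83248 m
r^2 = 0.83248^2 = 0.693023
I = 84.1 * 0.693023 = 58.283 kg*m^2

58.283 kg*m^2


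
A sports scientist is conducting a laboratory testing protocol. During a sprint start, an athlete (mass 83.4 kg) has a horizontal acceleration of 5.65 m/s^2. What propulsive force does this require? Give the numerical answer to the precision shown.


Propulsive force = mass * acceleration
= 83.4 kg * 5.65 m/s^2
= 471.21 N

471.21 N


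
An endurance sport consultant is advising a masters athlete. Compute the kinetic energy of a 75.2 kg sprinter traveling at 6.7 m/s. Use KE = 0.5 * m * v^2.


Velocity squared = 44.89
KE = 0.5 * 75.2 * 44.89 = 1687.86 J

1687.86 J


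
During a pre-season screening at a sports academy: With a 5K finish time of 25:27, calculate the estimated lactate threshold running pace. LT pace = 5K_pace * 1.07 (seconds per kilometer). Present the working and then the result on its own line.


Race duration = 1527 s for 5 km
Average pace = 1527 / 5 = 305.4 s/km
LT pace = 305.4 * 1.07
= 326.78 s/km

326.78 s/km


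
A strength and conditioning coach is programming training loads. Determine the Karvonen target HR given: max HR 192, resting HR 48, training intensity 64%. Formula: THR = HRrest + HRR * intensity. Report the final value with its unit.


HRR = HRmax - HRrest = 192 - 48 = 144
THR = 48 + 144 * 0.64
= 140.16 bpm

140.16 bpm


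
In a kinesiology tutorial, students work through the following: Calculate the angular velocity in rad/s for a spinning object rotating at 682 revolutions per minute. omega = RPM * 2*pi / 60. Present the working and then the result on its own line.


omega = RPM * 2*pi / 60
= 682 * 6.28318531 / 60
= 71.419 rad/s

71.419 rad/s


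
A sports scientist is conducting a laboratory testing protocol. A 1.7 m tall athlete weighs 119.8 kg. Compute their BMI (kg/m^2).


height^2 = 2.89 m^2
BMI = 119.8 / 2.89 = 41.45 kg/m^2

41.45 kg/m^2


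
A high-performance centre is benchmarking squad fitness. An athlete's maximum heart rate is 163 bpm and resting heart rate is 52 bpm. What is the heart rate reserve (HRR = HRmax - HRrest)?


HRR = HRmax - HRrest
= 163 - 52
= 111 bpm

111 bpm


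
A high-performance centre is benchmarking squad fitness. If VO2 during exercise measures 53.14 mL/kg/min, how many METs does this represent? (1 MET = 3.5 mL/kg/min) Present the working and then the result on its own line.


METs = VO2 / 3.5 = 53.14 / 3.5 = 15.18

15.18 METs


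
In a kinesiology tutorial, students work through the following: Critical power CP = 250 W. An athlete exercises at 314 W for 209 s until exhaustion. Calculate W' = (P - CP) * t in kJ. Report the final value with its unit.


P - CP = 314 - 250 = 64 W
W' = 64 * 209 = 13376 J
= 13376 / 1000 = 13.376 kJ

13.376 kJ


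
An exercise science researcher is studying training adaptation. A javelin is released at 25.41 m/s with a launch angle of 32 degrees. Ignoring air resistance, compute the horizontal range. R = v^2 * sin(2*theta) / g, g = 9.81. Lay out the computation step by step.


Launch speed squared = 645.6681
sin(2 * 32 deg) = 0.898794
Range = 645.6681 * 0.898794 / 9.81
= 59.156 m

59.156 m


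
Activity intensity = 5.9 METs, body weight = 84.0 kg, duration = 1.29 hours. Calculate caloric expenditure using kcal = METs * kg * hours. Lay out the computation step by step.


kcal = 5.9 * 84.0 * 1.29
= 495.6 * 1.29
= 639.32 kcal

639.32 kcal


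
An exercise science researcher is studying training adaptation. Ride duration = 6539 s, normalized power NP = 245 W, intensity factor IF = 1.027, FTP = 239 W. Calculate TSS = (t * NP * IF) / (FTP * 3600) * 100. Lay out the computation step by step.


Numerator = 6539 * 245 * 1.027 = 1645310.485
Denominator = 239 * 3600 = 860400
TSS = 1645310.485 / 860400 * 100
= 191.23

191.23 TSS


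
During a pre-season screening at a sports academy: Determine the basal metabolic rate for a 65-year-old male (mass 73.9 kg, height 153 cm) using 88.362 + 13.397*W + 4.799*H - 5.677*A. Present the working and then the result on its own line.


BMR = 88.362 + 13.397*73.9 + 4.799*153 - 5.677*65
= 1443.64 kcal/day

1443.64 kcal/day


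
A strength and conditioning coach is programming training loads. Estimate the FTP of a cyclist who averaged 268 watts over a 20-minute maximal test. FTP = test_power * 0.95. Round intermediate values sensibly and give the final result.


FTP = 268 * 0.95 = 254.6 W

254.6 W


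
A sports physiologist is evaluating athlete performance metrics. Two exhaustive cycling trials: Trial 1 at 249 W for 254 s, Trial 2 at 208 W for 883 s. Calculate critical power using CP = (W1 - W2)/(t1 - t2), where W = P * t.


W1 = 249 * 254 = 63246 J
W2 = 208 * 883 = 183664 J
CP = (63246 - 183664) / (254 - 883)
= -120418 / -629
= 191.44 W

191.44 W
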